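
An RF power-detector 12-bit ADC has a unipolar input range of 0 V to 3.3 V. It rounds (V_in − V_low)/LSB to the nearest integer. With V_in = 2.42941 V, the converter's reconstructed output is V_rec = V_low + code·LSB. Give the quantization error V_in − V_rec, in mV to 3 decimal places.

LSB = 3.3/2^12 = 0.806 mV.
(V_in − V_low)/LSB = (2.42941 − 0)/0.000805664 = 3015.4131 → code 3015 (round).
Code 3015 maps back to 0 + 3015×0.000805664 V = 2.4290771 V.
Difference: 0.000332852 V → 0.333 mV.

0.333 mV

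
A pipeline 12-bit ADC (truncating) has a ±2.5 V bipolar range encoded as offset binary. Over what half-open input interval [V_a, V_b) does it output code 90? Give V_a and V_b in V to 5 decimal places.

LSB = 5/2^12 = 1.221 mV.
V_a = V_low + 90·LSB = -2.39014 V; V_b = V_low + 91·LSB = -2.38892 V.

[-2.39014 V, -2.38892 V)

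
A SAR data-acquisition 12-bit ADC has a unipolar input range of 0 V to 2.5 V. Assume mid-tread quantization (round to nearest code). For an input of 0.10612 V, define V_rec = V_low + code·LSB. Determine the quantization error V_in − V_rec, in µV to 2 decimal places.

-81.17 µV

One LSB is 2.5 V / 4096 = 0.610 mV.
Scaled input = 173.8670 LSBs, so code = 174.
Reconstructed: 0.10620117 V.
V_in − V_rec = -8.11719e-05 V = -81.17 µV.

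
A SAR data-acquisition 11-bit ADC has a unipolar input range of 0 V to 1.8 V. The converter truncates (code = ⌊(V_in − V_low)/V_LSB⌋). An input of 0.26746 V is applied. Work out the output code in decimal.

LSB = 1.8 V / 2048 = 0.879 mV.
Input sits at 304.310 steps above V_low.
So the output code is 304.

code 304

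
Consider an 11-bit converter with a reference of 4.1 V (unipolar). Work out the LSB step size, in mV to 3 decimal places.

2.002 mV

Full-scale span = 4.1 V.
LSB = 4.1 / 2^11 = 4.1 / 2048 = 0.00200195 V = 2.002 mV.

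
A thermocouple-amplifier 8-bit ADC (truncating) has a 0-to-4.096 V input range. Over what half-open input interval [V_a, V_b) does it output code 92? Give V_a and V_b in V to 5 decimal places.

LSB = 4.096/2^8 = 16.000 mV.
V_a = V_low + 92·LSB = 1.472 V; V_b = V_low + 93·LSB = 1.488 V.

[1.47200 V, 1.48800 V)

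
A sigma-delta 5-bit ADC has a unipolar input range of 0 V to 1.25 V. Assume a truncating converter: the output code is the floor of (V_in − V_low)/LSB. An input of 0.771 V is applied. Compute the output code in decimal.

With 32 levels over 1.25 V, one step is 39.062 mV.
(0.771 − 0) / 0.0390625 = 19.738 LSBs.
Floor → code 19.

code 19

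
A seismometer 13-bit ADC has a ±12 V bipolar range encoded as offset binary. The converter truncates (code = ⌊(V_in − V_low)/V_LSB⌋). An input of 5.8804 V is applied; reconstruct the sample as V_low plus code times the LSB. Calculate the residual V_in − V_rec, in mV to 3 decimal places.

Step size: 24 V ÷ 2^13 = 2.930 mV.
(V_in − V_low)/LSB = (5.8804 − (−12))/0.00292969 = 6103.1765 → code 6103 (floor).
Code 6103 maps back to (−12) + 6103×0.00292969 V = 5.8798828 V.
Error = 5.8804 − 5.8798828 = 0.000517187 V = 0.517 mV.

0.517 mV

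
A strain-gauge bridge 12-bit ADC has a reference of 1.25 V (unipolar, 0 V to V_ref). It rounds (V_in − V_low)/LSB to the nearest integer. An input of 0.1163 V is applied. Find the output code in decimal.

LSB = 1.25 V / 4096 = 305.18 µV.
(0.1163 − 0) / 0.000305176 = 381.092 LSBs.
round(381.092) = 381.

code 381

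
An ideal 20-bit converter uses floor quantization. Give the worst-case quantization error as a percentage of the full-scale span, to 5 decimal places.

0.00010 %

Truncating → worst-case error = 1 LSB = V_FS/2^20, so 100/1048576 = 9.53674e-05 % of full scale.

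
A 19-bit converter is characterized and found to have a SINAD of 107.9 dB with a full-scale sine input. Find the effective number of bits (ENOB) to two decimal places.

ENOB = (SINAD − 1.76) / 6.02 = (107.9 − 1.76)/6.02 = 17.631.

17.63 bits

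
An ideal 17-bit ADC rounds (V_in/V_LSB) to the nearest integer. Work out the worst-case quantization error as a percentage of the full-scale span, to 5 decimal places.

0.00038 %

Rounding → worst-case error = ½ LSB = V_FS/2^18, so 100/262144 = 0.00038147 % of full scale.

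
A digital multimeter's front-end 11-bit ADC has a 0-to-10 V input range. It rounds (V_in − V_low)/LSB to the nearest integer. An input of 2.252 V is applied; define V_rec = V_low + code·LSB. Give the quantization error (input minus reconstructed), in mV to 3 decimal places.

LSB = 10/2^11 = 4.883 mV.
Scaled input = 461.2096 LSBs, so code = 461.
Code 461 maps back to 0 + 461×0.00488281 V = 2.2509766 V.
Error = 2.252 − 2.2509766 = 0.00102344 V = 1.023 mV.

1.023 mV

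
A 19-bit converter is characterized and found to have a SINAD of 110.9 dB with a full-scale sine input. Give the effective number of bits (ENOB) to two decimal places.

ENOB = (SINAD − 1.76) / 6.02 = (110.9 − 1.76)/6.02 = 18.130.

18.13 bits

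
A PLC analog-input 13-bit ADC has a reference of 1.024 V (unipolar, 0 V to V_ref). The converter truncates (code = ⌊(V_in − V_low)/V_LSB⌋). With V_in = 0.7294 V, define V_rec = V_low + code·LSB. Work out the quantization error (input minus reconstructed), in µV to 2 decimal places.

25.00 µV

One LSB is 1.024 V / 8192 = 125.00 µV.
(V_in − V_low)/LSB = (0.7294 − 0)/0.000125 = 5835.2000 → code 5835 (floor).
Code 5835 maps back to 0 + 5835×0.000125 V = 0.729375 V.
Difference: 2.5e-05 V → 25.00 µV.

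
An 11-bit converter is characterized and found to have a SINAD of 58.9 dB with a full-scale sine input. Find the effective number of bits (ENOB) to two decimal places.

ENOB = (SINAD − 1.76) / 6.02 = (58.9 − 1.76)/6.02 = 9.492.

9.49 bits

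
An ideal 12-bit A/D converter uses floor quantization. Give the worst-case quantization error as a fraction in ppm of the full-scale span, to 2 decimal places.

Truncating → worst-case error = 1 LSB = V_FS/2^12, so 1e+06/4096 = 244.141 ppm of full scale.

244.14 ppm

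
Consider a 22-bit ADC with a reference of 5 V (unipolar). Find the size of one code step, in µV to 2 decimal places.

Full-scale span = 5 V.
LSB = 5 / 2^22 = 5 / 4194304 = 1.19209e-06 V = 1.19 µV.

1.19 µV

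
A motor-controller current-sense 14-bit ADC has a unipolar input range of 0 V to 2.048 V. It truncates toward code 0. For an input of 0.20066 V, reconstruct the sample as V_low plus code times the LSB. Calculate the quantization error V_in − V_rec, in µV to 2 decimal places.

LSB = 2.048/2^14 = 125.00 µV.
(0.20066 − 0)/0.000125 = 1605.2800; ⌊·⌋ gives code 1605.
Code 1605 maps back to 0 + 1605×0.000125 V = 0.200625 V.
Difference: 3.5e-05 V → 35.00 µV.

35.00 µV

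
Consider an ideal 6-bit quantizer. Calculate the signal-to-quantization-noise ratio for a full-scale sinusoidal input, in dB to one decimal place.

SNR ≈ 6.02·N + 1.76 dB = 6.02·6 + 1.76 = 37.88 dB.

37.9 dB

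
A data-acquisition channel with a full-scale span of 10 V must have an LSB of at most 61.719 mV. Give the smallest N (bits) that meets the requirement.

Number of steps required ≥ 10 V / 61.719 mV = 162.02.
Need 2^N ≥ 162.02; 2^7 = 128, 2^8 = 256.
Minimum N = 8.

8 bits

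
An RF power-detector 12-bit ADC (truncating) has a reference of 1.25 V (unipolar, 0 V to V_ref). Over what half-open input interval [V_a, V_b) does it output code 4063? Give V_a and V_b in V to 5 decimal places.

[1.23993 V, 1.24023 V)

LSB = 1.25/2^12 = 305.18 µV.
V_a = V_low + 4063·LSB = 1.23993 V; V_b = V_low + 4064·LSB = 1.24023 V.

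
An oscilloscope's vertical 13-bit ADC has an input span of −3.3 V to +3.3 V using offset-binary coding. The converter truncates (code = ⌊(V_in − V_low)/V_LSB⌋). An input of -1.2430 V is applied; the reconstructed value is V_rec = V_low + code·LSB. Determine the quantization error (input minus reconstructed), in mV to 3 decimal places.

0.140 mV

LSB = 6.6/2^13 = 0.806 mV.
Scaled input = 2553.1733 LSBs, so code = 2553.
V_rec = (−3.3) + 2553·0.000805664 = -1.2431396 V.
Difference: 0.000139648 V → 0.140 mV.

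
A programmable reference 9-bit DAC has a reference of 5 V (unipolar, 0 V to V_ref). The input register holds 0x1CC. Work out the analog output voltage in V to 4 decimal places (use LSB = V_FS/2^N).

LSB = 5 V / 2^9 = 9.766 mV.
Code 0x1CC = 460 decimal.
V_out = 0 + 460 × 0.00976562 V = 4.49219 V.

4.4922 V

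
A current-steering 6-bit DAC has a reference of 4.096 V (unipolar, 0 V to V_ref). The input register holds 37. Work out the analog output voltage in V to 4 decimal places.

2.3680 V

LSB = 4.096 V / 2^6 = 64.000 mV.
V_out = 0 + 37 × 0.064 V = 2.368 V.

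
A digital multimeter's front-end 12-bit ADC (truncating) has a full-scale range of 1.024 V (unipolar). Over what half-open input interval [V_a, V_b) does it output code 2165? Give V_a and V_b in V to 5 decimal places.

[0.54125 V, 0.54150 V)

LSB = 1.024/2^12 = 250.00 µV.
V_a = V_low + 2165·LSB = 0.54125 V; V_b = V_low + 2166·LSB = 0.5415 V.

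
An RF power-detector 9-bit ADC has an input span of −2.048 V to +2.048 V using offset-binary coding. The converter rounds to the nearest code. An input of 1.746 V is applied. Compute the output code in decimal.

code 474

With 512 levels over 4.096 V, one step is 8.000 mV.
(V_in − V_low)/LSB = (1.746 − (−2.048)) / 0.008 = 474.250.
round(474.250) = 474.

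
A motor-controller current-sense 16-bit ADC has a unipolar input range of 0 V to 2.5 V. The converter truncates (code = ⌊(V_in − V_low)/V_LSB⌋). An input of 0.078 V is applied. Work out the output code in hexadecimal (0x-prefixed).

With 65536 levels over 2.5 V, one step is 38.15 µV.
(0.078 − 0) / 3.8147e-05 = 2044.723 LSBs.
So the output code is 2044.
In hexadecimal (0x-prefixed): 0x7FC.

code 0x7FC (decimal 2044)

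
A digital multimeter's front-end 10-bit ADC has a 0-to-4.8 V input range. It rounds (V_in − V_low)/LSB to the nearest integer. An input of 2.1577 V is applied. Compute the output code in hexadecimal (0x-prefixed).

LSB = 4.8 V / 1024 = 4.688 mV.
(2.1577 − 0) / 0.0046875 = 460.309 LSBs.
Round → code 460.
In hexadecimal (0x-prefixed): 0x1CC.

code 0x1CC (decimal 460)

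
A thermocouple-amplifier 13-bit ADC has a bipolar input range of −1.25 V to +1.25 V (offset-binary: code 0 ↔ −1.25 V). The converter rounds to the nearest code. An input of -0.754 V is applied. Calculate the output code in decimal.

code 1625

Full-scale span = 2.5 V; LSB = 2.5/2^13 = 305.18 µV.
(V_in − V_low)/LSB = (-0.754 − (−1.25)) / 0.000305176 = 1625.293.
So the output code is 1625.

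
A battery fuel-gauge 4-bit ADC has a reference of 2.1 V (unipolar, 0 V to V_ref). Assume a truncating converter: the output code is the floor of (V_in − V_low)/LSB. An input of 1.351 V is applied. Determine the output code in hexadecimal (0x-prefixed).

code 0xA (decimal 10)

LSB = 2.1 V / 16 = 131.250 mV.
Input sits at 10.293 steps above V_low.
So the output code is 10.
In hexadecimal (0x-prefixed): 0xA.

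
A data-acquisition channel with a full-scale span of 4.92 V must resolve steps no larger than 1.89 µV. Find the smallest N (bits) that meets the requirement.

22 bits

Number of steps required ≥ 4.92 V / 1.89 µV = 2603174.60.
Need 2^N ≥ 2603174.60; 2^21 = 2097152, 2^22 = 4194304.
Minimum N = 22.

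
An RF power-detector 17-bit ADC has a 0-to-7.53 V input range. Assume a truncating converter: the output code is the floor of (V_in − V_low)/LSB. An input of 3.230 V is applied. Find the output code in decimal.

LSB = 7.53 V / 131072 = 57.45 µV.
Input sits at 56223.448 steps above V_low.
⌊·⌋(56223.448) = 56223.

code 56223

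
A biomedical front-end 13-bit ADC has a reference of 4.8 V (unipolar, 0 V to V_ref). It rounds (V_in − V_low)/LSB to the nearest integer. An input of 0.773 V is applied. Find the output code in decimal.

code 1319

Full-scale span = 4.8 V; LSB = 4.8/2^13 = 0.586 mV.
(V_in − V_low)/LSB = (0.773 − 0) / 0.000585937 = 1319.253.
So the output code is 1319.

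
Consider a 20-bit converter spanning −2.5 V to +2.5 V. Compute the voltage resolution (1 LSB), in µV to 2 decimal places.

4.77 µV

Full-scale span = 5 V.
LSB = 5 / 2^20 = 5 / 1048576 = 4.76837e-06 V = 4.77 µV.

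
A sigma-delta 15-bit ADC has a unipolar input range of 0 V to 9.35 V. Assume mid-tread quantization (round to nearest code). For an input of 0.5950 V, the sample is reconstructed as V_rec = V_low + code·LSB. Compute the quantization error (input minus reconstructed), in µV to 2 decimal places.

67.44 µV

Step size: 9.35 V ÷ 2^15 = 285.34 µV.
(V_in − V_low)/LSB = (0.5950 − 0)/0.000285339 = 2085.2364 → code 2085 (round).
Code 2085 maps back to 0 + 2085×0.000285339 V = 0.59493256 V.
Difference: 6.74438e-05 V → 67.44 µV.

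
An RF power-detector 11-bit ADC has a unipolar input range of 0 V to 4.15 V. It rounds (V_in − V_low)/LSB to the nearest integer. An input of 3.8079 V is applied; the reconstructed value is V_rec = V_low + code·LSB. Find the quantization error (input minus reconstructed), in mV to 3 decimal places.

0.356 mV

One LSB is 4.15 V / 2048 = 2.026 mV.
(V_in − V_low)/LSB = (3.8079 − 0)/0.00202637 = 1879.1757 → code 1879 (round).
Code 1879 maps back to 0 + 1879×0.00202637 V = 3.8075439 V.
Error = 3.8079 − 3.8075439 = 0.000356055 V = 0.356 mV.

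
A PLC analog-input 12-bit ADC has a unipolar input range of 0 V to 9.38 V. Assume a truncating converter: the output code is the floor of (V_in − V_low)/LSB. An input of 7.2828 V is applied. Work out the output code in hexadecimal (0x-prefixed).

With 4096 levels over 9.38 V, one step is 2.290 mV.
Input sits at 3180.208 steps above V_low.
⌊·⌋(3180.208) = 3180.
In hexadecimal (0x-prefixed): 0xC6C.

code 0xC6C (decimal 3180)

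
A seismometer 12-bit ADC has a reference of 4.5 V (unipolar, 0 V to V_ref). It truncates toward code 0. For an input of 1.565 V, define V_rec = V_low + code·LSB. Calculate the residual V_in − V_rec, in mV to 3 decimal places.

0.547 mV

LSB = 4.5/2^12 = 1.099 mV.
Scaled input = 1424.4978 LSBs, so code = 1424.
V_rec = 0 + 1424·0.00109863 = 1.5644531 V.
V_in − V_rec = 0.000546875 V = 0.547 mV.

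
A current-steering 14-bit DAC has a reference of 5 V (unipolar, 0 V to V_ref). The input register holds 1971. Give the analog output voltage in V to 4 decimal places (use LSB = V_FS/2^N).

0.6015 V

LSB = 5 V / 2^14 = 305.18 µV.
V_out = 0 + 1971 × 0.000305176 V = 0.601501 V.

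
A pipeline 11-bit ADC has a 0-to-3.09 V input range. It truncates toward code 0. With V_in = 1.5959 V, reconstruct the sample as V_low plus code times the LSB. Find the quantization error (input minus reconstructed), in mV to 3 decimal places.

1.110 mV

Step size: 3.09 V ÷ 2^11 = 1.509 mV.
Scaled input = 1057.7357 LSBs, so code = 1057.
V_rec = 0 + 1057·0.00150879 = 1.59479 V.
Difference: 0.00110996 V → 1.110 mV.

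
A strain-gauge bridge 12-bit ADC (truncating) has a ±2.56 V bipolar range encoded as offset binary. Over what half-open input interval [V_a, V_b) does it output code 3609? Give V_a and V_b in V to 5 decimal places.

LSB = 5.12/2^12 = 1.250 mV.
V_a = V_low + 3609·LSB = 1.95125 V; V_b = V_low + 3610·LSB = 1.9525 V.

[1.95125 V, 1.95250 V)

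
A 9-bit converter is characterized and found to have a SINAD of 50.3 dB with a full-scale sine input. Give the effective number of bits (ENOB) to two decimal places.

8.06 bits

ENOB = (SINAD − 1.76) / 6.02 = (50.3 − 1.76)/6.02 = 8.063.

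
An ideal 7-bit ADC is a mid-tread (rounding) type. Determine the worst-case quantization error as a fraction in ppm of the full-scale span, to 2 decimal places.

Rounding → worst-case error = ½ LSB = V_FS/2^8, so 1e+06/256 = 3906.25 ppm of full scale.

3906.25 ppm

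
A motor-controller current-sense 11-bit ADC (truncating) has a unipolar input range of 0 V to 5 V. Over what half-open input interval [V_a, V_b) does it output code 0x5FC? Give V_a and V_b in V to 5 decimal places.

[3.74023 V, 3.74268 V)

LSB = 5/2^11 = 2.441 mV.
Code 0x5FC = 1532 decimal.
V_a = V_low + 1532·LSB = 3.74023 V; V_b = V_low + 1533·LSB = 3.74268 V.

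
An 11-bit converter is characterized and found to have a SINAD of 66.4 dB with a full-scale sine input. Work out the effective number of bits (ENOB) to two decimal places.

ENOB = (SINAD − 1.76) / 6.02 = (66.4 − 1.76)/6.02 = 10.738.

10.74 bits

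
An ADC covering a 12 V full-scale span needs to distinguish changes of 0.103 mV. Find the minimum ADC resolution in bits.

17 bits

Number of steps required ≥ 12 V / 0.103 mV = 116504.85.
Need 2^N ≥ 116504.85; 2^16 = 65536, 2^17 = 131072.
Minimum N = 17.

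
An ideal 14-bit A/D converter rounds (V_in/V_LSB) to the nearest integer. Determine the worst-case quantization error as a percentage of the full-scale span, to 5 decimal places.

Rounding → worst-case error = ½ LSB = V_FS/2^15, so 100/32768 = 0.00305176 % of full scale.

0.00305 %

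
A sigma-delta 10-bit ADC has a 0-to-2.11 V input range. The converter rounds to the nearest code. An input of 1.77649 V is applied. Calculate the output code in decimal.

LSB = 2.11 V / 1024 = 2.061 mV.
(V_in − V_low)/LSB = (1.77649 − 0) / 0.00206055 = 862.145.
So the output code is 862.

code 862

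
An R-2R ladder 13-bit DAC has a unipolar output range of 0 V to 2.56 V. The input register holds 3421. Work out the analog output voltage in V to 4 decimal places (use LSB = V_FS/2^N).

1.0691 V

LSB = 2.56 V / 2^13 = 312.50 µV.
V_out = 0 + 3421 × 0.0003125 V = 1.06906 V.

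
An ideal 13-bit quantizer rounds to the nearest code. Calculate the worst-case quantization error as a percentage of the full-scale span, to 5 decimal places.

Rounding → worst-case error = ½ LSB = V_FS/2^14, so 100/16384 = 0.00610352 % of full scale.

0.00610 %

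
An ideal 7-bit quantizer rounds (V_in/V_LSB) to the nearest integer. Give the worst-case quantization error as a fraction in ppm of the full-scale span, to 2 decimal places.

Rounding → worst-case error = ½ LSB = V_FS/2^8, so 1e+06/256 = 3906.25 ppm of full scale.

3906.25 ppm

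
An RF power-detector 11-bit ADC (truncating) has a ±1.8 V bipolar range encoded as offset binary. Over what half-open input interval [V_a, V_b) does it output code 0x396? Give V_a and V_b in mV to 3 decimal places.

LSB = 3.6/2^11 = 1.758 mV.
Code 0x396 = 918 decimal.
V_a = V_low + 918·LSB = -0.186328 V; V_b = V_low + 919·LSB = -0.18457 V.

[-186.328 mV, -184.570 mV)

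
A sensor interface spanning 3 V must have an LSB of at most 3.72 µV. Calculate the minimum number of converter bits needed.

20 bits

Number of steps required ≥ 3 V / 3.72 µV = 806451.61.
Need 2^N ≥ 806451.61; 2^19 = 524288, 2^20 = 1048576.
Minimum N = 20.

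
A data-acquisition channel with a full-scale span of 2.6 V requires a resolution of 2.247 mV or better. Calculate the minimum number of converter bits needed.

Number of steps required ≥ 2.6 V / 2.247 mV = 1157.10.
Need 2^N ≥ 1157.10; 2^10 = 1024, 2^11 = 2048.
Minimum N = 11.

11 bits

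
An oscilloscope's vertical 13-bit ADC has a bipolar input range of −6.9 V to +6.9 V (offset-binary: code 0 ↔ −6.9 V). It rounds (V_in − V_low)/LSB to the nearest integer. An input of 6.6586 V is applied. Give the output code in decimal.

code 8049

LSB = 13.8 V / 8192 = 1.685 mV.
Input sits at 8048.699 steps above V_low.
So the output code is 8049.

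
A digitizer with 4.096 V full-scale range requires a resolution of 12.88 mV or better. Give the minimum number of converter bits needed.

9 bits

Number of steps required ≥ 4.096 V / 12.88 mV = 318.01.
Need 2^N ≥ 318.01; 2^8 = 256, 2^9 = 512.
Minimum N = 9.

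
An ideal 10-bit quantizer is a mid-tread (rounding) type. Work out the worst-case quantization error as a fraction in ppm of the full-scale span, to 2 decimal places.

488.28 ppm

Rounding → worst-case error = ½ LSB = V_FS/2^11, so 1e+06/2048 = 488.281 ppm of full scale.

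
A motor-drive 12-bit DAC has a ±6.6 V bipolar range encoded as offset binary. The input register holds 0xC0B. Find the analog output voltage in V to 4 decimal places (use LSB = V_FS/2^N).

3.3354 V

LSB = 13.2 V / 2^12 = 3.223 mV.
Code 0xC0B = 3083 decimal.
V_out = (−6.6) + 3083 × 0.00322266 V = 3.33545 V.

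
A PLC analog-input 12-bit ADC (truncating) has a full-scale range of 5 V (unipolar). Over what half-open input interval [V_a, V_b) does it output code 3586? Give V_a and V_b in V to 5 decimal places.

LSB = 5/2^12 = 1.221 mV.
V_a = V_low + 3586·LSB = 4.37744 V; V_b = V_low + 3587·LSB = 4.37866 V.

[4.37744 V, 4.37866 V)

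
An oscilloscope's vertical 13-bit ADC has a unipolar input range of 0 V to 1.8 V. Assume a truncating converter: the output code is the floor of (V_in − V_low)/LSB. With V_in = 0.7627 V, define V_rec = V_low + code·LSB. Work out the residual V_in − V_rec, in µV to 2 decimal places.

29.10 µV

LSB = 1.8/2^13 = 219.73 µV.
(0.7627 − 0)/0.000219727 = 3471.1324; ⌊·⌋ gives code 3471.
Code 3471 maps back to 0 + 3471×0.000219727 V = 0.7626709 V.
Difference: 2.91016e-05 V → 29.10 µV.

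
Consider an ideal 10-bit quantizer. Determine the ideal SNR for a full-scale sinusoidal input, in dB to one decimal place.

SNR ≈ 6.02·N + 1.76 dB = 6.02·10 + 1.76 = 61.96 dB.

62.0 dB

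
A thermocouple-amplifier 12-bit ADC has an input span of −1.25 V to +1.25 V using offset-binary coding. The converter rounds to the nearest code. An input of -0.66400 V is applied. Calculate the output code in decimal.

Full-scale span = 2.5 V; LSB = 2.5/2^12 = 0.610 mV.
Input sits at 960.102 steps above V_low.
Round → code 960.

code 960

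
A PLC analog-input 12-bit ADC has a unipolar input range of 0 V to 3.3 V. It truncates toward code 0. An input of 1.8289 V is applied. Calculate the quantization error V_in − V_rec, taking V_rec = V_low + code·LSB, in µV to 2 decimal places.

42.58 µV

LSB = 3.3/2^12 = 0.806 mV.
(1.8289 − 0)/0.000805664 = 2270.0528; ⌊·⌋ gives code 2270.
V_rec = 0 + 2270·0.000805664 = 1.8288574 V.
V_in − V_rec = 4.25781e-05 V = 42.58 µV.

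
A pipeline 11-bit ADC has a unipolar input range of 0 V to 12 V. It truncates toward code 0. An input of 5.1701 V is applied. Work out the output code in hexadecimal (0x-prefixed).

code 0x372 (decimal 882)

Full-scale span = 12 V; LSB = 12/2^11 = 5.859 mV.
Input sits at 882.364 steps above V_low.
⌊·⌋(882.364) = 882.
In hexadecimal (0x-prefixed): 0x372.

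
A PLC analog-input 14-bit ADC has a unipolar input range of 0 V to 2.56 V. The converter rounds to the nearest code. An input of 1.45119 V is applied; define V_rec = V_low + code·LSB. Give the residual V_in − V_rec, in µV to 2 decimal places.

One LSB is 2.56 V / 16384 = 156.25 µV.
(V_in − V_low)/LSB = (1.45119 − 0)/0.00015625 = 9287.6160 → code 9288 (round).
V_rec = 0 + 9288·0.00015625 = 1.45125 V.
Error = 1.45119 − 1.45125 = -6e-05 V = -60.00 µV.

-60.00 µV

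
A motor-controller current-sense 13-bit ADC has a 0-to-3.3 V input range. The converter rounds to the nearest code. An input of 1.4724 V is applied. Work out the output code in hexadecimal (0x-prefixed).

code 0xE47 (decimal 3655)

LSB = 3.3 V / 8192 = 402.83 µV.
Input sits at 3655.121 steps above V_low.
So the output code is 3655.
In hexadecimal (0x-prefixed): 0xE47.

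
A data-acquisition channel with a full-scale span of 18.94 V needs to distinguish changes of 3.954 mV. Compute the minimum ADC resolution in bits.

13 bits

Number of steps required ≥ 18.94 V / 3.954 mV = 4790.09.
Need 2^N ≥ 4790.09; 2^12 = 4096, 2^13 = 8192.
Minimum N = 13.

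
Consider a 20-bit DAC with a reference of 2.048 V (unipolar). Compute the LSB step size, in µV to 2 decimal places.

1.95 µV

Full-scale span = 2.048 V.
LSB = 2.048 / 2^20 = 2.048 / 1048576 = 1.95313e-06 V = 1.95 µV.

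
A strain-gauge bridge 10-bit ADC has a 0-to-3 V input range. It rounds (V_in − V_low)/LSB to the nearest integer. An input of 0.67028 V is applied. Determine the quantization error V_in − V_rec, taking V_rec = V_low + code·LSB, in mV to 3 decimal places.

Step size: 3 V ÷ 2^10 = 2.930 mV.
Scaled input = 228.7889 LSBs, so code = 229.
Reconstructed: 0.67089844 V.
Difference: -0.000618437 V → -0.618 mV.

-0.618 mV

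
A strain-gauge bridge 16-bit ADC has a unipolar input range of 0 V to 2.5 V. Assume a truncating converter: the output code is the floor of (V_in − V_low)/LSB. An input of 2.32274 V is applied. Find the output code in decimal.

code 60889

LSB = 2.5 V / 65536 = 38.15 µV.
(2.32274 − 0) / 3.8147e-05 = 60889.235 LSBs.
Floor → code 60889.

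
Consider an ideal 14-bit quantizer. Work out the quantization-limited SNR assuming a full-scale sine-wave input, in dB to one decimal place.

SNR ≈ 6.02·N + 1.76 dB = 6.02·14 + 1.76 = 86.04 dB.

86.0 dB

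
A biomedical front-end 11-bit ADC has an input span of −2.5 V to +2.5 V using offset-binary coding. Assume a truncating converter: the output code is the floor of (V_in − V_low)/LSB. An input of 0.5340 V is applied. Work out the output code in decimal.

code 1242

LSB = 5 V / 2048 = 2.441 mV.
Input sits at 1242.726 steps above V_low.
⌊·⌋(1242.726) = 1242.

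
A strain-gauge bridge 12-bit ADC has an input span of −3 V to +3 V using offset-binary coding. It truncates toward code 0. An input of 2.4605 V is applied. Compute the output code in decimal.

Full-scale span = 6 V; LSB = 6/2^12 = 1.465 mV.
(2.4605 − (−3)) / 0.00146484 = 3727.701 LSBs.
So the output code is 3727.

code 3727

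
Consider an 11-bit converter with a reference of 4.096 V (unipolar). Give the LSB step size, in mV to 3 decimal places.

Full-scale span = 4.096 V.
LSB = 4.096 / 2^11 = 4.096 / 2048 = 0.002 V = 2.000 mV.

2.000 mV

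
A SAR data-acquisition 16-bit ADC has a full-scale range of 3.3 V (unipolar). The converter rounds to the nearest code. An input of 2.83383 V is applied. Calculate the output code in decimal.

LSB = 3.3 V / 65536 = 50.35 µV.
(V_in − V_low)/LSB = (2.83383 − 0) / 5.0354e-05 = 56278.146.
Round → code 56278.

code 56278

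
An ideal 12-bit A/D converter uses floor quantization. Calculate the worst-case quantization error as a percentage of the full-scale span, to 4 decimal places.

Truncating → worst-case error = 1 LSB = V_FS/2^12, so 100/4096 = 0.0244141 % of full scale.

0.0244 %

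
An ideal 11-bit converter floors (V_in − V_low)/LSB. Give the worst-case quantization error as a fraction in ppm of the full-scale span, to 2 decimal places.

Truncating → worst-case error = 1 LSB = V_FS/2^11, so 1e+06/2048 = 488.281 ppm of full scale.

488.28 ppm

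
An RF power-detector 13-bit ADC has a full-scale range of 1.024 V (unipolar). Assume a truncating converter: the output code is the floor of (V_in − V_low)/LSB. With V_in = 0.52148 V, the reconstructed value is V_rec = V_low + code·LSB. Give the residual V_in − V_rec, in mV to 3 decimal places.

One LSB is 1.024 V / 8192 = 125.00 µV.
Scaled input = 4171.8400 LSBs, so code = 4171.
V_rec = 0 + 4171·0.000125 = 0.521375 V.
Error = 0.52148 − 0.521375 = 0.000105 V = 0.105 mV.

0.105 mV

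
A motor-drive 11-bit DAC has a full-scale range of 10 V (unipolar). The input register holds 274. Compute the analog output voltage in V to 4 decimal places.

1.3379 V

LSB = 10 V / 2^11 = 4.883 mV.
V_out = 0 + 274 × 0.00488281 V = 1.33789 V.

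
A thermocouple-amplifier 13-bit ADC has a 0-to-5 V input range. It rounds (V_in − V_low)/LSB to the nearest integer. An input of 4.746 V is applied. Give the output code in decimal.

Full-scale span = 5 V; LSB = 5/2^13 = 0.610 mV.
Input sits at 7775.846 steps above V_low.
round(7775.846) = 7776.

code 7776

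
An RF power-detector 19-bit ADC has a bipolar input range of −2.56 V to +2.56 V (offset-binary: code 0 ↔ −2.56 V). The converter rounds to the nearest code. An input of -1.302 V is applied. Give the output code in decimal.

With 524288 levels over 5.12 V, one step is 9.77 µV.
(-1.302 − (−2.56)) / 9.76563e-06 = 128819.200 LSBs.
So the output code is 128819.

code 128819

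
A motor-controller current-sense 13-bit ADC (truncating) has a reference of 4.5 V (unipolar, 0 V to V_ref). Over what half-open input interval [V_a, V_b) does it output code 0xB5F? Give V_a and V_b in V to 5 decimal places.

LSB = 4.5/2^13 = 0.549 mV.
Code 0xB5F = 2911 decimal.
V_a = V_low + 2911·LSB = 1.59906 V; V_b = V_low + 2912·LSB = 1.59961 V.

[1.59906 V, 1.59961 V)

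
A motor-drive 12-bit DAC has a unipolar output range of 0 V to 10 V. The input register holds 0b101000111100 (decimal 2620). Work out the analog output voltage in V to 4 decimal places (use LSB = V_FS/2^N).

6.3965 V

LSB = 10 V / 2^12 = 2.441 mV.
Code 0b101000111100 = 2620 decimal.
V_out = 0 + 2620 × 0.00244141 V = 6.39648 V.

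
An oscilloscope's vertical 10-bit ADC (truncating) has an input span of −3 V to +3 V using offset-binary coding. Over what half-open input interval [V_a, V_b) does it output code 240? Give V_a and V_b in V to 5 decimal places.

LSB = 6/2^10 = 5.859 mV.
V_a = V_low + 240·LSB = -1.59375 V; V_b = V_low + 241·LSB = -1.58789 V.

[-1.59375 V, -1.58789 V)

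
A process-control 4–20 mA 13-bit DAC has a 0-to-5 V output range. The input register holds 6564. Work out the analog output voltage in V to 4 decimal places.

LSB = 5 V / 2^13 = 0.610 mV.
V_out = 0 + 6564 × 0.000610352 V = 4.00635 V.

4.0063 V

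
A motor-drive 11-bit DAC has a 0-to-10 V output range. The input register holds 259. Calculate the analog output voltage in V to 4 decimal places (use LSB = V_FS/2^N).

LSB = 10 V / 2^11 = 4.883 mV.
V_out = 0 + 259 × 0.00488281 V = 1.26465 V.

1.2646 V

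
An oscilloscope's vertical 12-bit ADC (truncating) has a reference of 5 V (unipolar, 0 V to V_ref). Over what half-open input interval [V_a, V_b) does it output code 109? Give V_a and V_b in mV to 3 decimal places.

[133.057 mV, 134.277 mV)

LSB = 5/2^12 = 1.221 mV.
V_a = V_low + 109·LSB = 0.133057 V; V_b = V_low + 110·LSB = 0.134277 V.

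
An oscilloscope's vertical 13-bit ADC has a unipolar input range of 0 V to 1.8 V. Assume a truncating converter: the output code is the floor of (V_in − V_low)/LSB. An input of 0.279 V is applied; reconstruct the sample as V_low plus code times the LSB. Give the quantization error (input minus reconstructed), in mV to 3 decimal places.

0.167 mV

Step size: 1.8 V ÷ 2^13 = 219.73 µV.
(V_in − V_low)/LSB = (0.279 − 0)/0.000219727 = 1269.7600 → code 1269 (floor).
V_rec = 0 + 1269·0.000219727 = 0.27883301 V.
Difference: 0.000166992 V → 0.167 mV.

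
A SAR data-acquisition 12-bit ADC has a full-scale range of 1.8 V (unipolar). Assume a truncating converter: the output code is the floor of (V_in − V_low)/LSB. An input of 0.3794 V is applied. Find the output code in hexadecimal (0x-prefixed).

LSB = 1.8 V / 4096 = 439.45 µV.
Input sits at 863.346 steps above V_low.
So the output code is 863.
In hexadecimal (0x-prefixed): 0x35F.

code 0x35F (decimal 863)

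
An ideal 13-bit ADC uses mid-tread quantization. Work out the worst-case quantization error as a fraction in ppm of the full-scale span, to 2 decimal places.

61.04 ppm

Rounding → worst-case error = ½ LSB = V_FS/2^14, so 1e+06/16384 = 61.0352 ppm of full scale.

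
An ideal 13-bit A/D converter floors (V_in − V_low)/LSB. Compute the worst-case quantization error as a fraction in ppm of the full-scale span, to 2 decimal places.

Truncating → worst-case error = 1 LSB = V_FS/2^13, so 1e+06/8192 = 122.07 ppm of full scale.

122.07 ppm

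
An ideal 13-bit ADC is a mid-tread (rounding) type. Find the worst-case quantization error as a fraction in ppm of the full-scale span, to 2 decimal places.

61.04 ppm

Rounding → worst-case error = ½ LSB = V_FS/2^14, so 1e+06/16384 = 61.0352 ppm of full scale.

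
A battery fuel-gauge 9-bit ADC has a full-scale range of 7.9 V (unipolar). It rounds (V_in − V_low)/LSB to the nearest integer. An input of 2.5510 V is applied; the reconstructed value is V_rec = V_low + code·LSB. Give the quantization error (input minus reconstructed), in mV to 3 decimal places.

LSB = 7.9/2^9 = 15.430 mV.
(V_in − V_low)/LSB = (2.5510 − 0)/0.0154297 = 165.3306 → code 165 (round).
Reconstructed: 2.5458984 V.
V_in − V_rec = 0.00510156 V = 5.102 mV.

5.102 mV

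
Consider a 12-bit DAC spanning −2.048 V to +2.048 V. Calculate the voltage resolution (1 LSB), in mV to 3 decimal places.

1.000 mV

Full-scale span = 4.096 V.
LSB = 4.096 / 2^12 = 4.096 / 4096 = 0.001 V = 1.000 mV.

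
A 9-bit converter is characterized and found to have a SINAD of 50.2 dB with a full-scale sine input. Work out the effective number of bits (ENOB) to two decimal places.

ENOB = (SINAD − 1.76) / 6.02 = (50.2 − 1.76)/6.02 = 8.047.

8.05 bits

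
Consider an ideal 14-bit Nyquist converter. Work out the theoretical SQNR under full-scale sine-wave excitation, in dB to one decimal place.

SNR ≈ 6.02·N + 1.76 dB = 6.02·14 + 1.76 = 86.04 dB.

86.0 dB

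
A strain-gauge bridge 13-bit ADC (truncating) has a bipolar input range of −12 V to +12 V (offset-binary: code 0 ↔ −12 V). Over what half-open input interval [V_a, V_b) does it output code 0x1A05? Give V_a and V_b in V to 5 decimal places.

[7.51465 V, 7.51758 V)

LSB = 24/2^13 = 2.930 mV.
Code 0x1A05 = 6661 decimal.
V_a = V_low + 6661·LSB = 7.51465 V; V_b = V_low + 6662·LSB = 7.51758 V.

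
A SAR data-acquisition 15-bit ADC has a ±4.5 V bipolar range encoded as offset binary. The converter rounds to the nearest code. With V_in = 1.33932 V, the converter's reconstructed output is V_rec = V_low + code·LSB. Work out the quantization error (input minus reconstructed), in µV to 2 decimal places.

One LSB is 9 V / 32768 = 274.66 µV.
(1.33932 − (−4.5))/0.000274658 = 21260.3153; round gives code 21260.
V_rec = (−4.5) + 21260·0.000274658 = 1.3392334 V.
V_in − V_rec = 8.66016e-05 V = 86.60 µV.

86.60 µV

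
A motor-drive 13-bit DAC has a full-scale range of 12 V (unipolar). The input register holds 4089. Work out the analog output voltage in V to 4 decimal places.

5.9897 V

LSB = 12 V / 2^13 = 1.465 mV.
V_out = 0 + 4089 × 0.00146484 V = 5.98975 V.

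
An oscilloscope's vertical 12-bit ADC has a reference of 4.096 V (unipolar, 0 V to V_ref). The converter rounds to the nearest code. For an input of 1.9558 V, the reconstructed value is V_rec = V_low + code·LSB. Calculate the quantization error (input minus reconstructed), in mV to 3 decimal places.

Step size: 4.096 V ÷ 2^12 = 1.000 mV.
Scaled input = 1955.8000 LSBs, so code = 1956.
Code 1956 maps back to 0 + 1956×0.001 V = 1.956 V.
Difference: -0.0002 V → -0.200 mV.

-0.200 mV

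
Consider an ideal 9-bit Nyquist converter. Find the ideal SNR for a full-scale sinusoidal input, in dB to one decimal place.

55.9 dB

SNR ≈ 6.02·N + 1.76 dB = 6.02·9 + 1.76 = 55.94 dB.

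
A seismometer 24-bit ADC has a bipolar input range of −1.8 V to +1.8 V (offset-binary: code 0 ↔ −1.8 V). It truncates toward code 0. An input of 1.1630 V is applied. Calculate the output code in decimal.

code 13808580

With 16777216 levels over 3.6 V, one step is 0.21 µV.
(1.1630 − (−1.8)) / 2.14577e-07 = 13808580.836 LSBs.
Floor → code 13808580.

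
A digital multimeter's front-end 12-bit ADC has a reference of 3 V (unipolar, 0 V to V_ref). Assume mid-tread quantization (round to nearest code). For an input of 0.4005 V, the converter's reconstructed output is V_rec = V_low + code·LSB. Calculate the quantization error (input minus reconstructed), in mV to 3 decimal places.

Step size: 3 V ÷ 2^12 = 0.732 mV.
Scaled input = 546.8160 LSBs, so code = 547.
Reconstructed: 0.40063477 V.
Error = 0.4005 − 0.40063477 = -0.000134766 V = -0.135 mV.

-0.135 mV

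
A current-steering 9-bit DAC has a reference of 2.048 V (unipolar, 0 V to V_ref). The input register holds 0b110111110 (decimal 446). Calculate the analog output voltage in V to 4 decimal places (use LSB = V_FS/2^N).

LSB = 2.048 V / 2^9 = 4.000 mV.
Code 0b110111110 = 446 decimal.
V_out = 0 + 446 × 0.004 V = 1.784 V.

1.7840 V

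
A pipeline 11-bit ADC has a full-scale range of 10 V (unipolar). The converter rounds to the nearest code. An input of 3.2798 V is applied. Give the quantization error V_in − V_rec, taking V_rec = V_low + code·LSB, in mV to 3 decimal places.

-1.450 mV

Step size: 10 V ÷ 2^11 = 4.883 mV.
Scaled input = 671.7030 LSBs, so code = 672.
Reconstructed: 3.28125 V.
Error = 3.2798 − 3.28125 = -0.00145 V = -1.450 mV.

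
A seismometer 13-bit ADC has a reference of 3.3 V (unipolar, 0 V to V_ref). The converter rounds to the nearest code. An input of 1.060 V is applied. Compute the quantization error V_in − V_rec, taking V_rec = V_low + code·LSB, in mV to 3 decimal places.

One LSB is 3.3 V / 8192 = 402.83 µV.
(1.060 − 0)/0.000402832 = 2631.3697; round gives code 2631.
Reconstructed: 1.0598511 V.
V_in − V_rec = 0.000148926 V = 0.149 mV.

0.149 mV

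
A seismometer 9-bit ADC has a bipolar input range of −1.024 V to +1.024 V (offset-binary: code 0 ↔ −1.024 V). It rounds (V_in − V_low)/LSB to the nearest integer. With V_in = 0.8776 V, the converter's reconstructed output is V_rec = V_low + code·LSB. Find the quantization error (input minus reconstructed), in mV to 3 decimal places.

LSB = 2.048/2^9 = 4.000 mV.
Scaled input = 475.4000 LSBs, so code = 475.
Code 475 maps back to (−1.024) + 475×0.004 V = 0.876 V.
Error = 0.8776 − 0.876 = 0.0016 V = 1.600 mV.

1.600 mV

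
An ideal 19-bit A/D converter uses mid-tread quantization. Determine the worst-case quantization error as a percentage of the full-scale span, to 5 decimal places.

0.00010 %

Rounding → worst-case error = ½ LSB = V_FS/2^20, so 100/1048576 = 9.53674e-05 % of full scale.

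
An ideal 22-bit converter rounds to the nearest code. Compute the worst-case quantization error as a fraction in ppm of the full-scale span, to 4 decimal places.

0.1192 ppm

Rounding → worst-case error = ½ LSB = V_FS/2^23, so 1e+06/8388608 = 0.119209 ppm of full scale.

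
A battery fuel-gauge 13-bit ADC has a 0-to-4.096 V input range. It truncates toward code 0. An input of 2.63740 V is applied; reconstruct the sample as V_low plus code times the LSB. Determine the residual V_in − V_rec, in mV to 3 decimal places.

One LSB is 4.096 V / 8192 = 0.500 mV.
(V_in − V_low)/LSB = (2.63740 − 0)/0.0005 = 5274.8000 → code 5274 (floor).
Reconstructed: 2.637 V.
V_in − V_rec = 0.0004 V = 0.400 mV.

0.400 mV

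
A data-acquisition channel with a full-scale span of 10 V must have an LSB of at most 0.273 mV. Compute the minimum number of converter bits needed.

Number of steps required ≥ 10 V / 0.273 mV = 36630.04.
Need 2^N ≥ 36630.04; 2^15 = 32768, 2^16 = 65536.
Minimum N = 16.

16 bits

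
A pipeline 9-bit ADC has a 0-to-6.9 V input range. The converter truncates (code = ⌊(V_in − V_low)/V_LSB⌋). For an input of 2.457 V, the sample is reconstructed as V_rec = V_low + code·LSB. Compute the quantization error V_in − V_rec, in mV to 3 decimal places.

Step size: 6.9 V ÷ 2^9 = 13.477 mV.
(V_in − V_low)/LSB = (2.457 − 0)/0.0134766 = 182.3165 → code 182 (floor).
Reconstructed: 2.4527344 V.
Difference: 0.00426563 V → 4.266 mV.

4.266 mV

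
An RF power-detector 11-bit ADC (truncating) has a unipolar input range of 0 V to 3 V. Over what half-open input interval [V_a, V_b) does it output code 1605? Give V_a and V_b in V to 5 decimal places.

LSB = 3/2^11 = 1.465 mV.
V_a = V_low + 1605·LSB = 2.35107 V; V_b = V_low + 1606·LSB = 2.35254 V.

[2.35107 V, 2.35254 V)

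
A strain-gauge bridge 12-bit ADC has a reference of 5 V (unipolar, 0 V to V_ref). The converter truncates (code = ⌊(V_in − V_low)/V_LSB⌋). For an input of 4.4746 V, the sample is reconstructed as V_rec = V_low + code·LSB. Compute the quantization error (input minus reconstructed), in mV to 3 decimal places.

0.723 mV

Step size: 5 V ÷ 2^12 = 1.221 mV.
(V_in − V_low)/LSB = (4.4746 − 0)/0.0012207 = 3665.5923 → code 3665 (floor).
Reconstructed: 4.473877 V.
Error = 4.4746 − 4.473877 = 0.000723047 V = 0.723 mV.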